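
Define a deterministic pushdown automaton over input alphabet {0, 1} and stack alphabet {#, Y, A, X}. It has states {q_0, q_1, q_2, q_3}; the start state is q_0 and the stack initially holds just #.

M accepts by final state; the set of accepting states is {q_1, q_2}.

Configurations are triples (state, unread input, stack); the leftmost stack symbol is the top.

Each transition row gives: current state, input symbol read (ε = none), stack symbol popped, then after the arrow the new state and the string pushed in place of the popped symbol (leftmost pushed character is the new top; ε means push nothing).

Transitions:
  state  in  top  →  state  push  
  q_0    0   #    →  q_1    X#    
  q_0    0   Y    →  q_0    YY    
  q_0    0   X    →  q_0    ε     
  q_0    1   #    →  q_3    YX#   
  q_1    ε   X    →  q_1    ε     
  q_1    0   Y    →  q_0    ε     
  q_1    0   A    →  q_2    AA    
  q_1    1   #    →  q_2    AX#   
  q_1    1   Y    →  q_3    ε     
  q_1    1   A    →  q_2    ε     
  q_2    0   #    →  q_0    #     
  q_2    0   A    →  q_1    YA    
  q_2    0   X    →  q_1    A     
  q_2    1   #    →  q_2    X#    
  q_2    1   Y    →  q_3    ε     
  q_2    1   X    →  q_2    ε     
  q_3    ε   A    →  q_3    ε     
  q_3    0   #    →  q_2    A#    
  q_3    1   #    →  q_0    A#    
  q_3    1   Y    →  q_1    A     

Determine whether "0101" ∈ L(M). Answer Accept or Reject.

Reject

(q_0, 0101, #)
  read 0, top #: go to q_1, push X# → (q_1, 101, X#)
  ε-move, top X: go to q_1, push ε → (q_1, 101, #)
  read 1, top #: go to q_2, push AX# → (q_2, 01, AX#)
  read 0, top A: go to q_1, push YA → (q_1, 1, YAX#)
  read 1, top Y: go to q_3, push ε → (q_3, ε, AX#)
  ε-move, top A: go to q_3, push ε → (q_3, ε, X#)
All input consumed; state q_3 ∉ F and no further ε-move applies.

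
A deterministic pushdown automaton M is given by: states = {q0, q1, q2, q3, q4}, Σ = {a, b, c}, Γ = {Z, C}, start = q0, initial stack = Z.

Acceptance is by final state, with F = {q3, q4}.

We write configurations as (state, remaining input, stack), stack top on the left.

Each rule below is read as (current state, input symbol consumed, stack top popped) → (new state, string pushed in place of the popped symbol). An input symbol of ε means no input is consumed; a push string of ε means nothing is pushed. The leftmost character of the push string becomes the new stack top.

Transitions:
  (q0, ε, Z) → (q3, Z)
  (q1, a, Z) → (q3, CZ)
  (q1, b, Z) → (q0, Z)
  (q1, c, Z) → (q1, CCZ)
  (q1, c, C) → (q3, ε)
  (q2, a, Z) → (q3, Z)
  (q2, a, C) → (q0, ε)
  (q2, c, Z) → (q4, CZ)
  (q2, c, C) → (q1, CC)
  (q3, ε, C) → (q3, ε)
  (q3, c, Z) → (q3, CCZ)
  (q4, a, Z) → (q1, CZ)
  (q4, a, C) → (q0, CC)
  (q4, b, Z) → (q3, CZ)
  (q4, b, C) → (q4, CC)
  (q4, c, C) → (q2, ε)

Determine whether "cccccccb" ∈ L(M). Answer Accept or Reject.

Reject

(q0, cccccccb, Z) ⊢ (q3, cccccccb, Z) ⊢ (q3, ccccccb, CCZ) ⊢ (q3, ccccccb, CZ) ⊢ (q3, ccccccb, Z) ⊢ (q3, cccccb, CCZ) ⊢ (q3, cccccb, CZ) ⊢ (q3, cccccb, Z) ⊢ (q3, ccccb, CCZ) ⊢ (q3, ccccb, CZ) ⊢ (q3, ccccb, Z) ⊢ (q3, cccb, CCZ) ⊢ (q3, cccb, CZ) ⊢ (q3, cccb, Z) ⊢ (q3, ccb, CCZ) ⊢ (q3, ccb, CZ) ⊢ (q3, ccb, Z) ⊢ (q3, cb, CCZ) ⊢ (q3, cb, CZ) ⊢ (q3, cb, Z) ⊢ (q3, b, CCZ) ⊢ (q3, b, CZ) ⊢ (q3, b, Z)
No transition applies at (q3, b, Z); input not fully consumed.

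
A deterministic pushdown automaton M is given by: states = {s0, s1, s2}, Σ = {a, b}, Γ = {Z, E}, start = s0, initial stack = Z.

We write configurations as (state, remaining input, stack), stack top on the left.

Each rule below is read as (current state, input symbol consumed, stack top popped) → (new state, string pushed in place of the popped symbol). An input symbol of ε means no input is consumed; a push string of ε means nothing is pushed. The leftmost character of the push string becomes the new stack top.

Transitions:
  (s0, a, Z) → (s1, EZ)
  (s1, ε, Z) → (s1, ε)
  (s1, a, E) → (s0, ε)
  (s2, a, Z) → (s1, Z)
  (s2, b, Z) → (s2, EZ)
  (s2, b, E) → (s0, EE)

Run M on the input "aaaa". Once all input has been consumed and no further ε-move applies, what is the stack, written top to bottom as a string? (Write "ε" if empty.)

(s0, aaaa, Z) ⊢ (s1, aaa, EZ) ⊢ (s0, aa, Z) ⊢ (s1, a, EZ) ⊢ (s0, ε, Z)
All input consumed in state s0 with stack Z.

Z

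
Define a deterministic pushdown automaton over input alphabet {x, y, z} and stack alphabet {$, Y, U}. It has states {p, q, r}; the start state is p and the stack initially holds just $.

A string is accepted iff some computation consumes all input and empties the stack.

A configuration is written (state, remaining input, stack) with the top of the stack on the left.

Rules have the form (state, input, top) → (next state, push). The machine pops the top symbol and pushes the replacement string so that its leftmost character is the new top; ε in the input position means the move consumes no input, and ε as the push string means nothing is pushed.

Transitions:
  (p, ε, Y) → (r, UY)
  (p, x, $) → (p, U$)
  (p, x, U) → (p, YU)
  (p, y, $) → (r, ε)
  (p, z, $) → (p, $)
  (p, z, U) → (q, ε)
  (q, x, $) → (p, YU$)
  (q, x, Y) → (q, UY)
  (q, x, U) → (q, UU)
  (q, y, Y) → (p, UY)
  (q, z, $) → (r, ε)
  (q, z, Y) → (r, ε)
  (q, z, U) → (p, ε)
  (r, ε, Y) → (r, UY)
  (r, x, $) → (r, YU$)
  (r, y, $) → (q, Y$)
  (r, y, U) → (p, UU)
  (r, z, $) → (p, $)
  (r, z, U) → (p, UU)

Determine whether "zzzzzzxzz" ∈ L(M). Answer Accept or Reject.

(p, zzzzzzxzz, $) ⊢ (p, zzzzzxzz, $) ⊢ (p, zzzzxzz, $) ⊢ (p, zzzxzz, $) ⊢ (p, zzxzz, $) ⊢ (p, zxzz, $) ⊢ (p, xzz, $) ⊢ (p, zz, U$) ⊢ (q, z, $) ⊢ (r, ε, ε)
All input consumed and the stack is empty.

Accept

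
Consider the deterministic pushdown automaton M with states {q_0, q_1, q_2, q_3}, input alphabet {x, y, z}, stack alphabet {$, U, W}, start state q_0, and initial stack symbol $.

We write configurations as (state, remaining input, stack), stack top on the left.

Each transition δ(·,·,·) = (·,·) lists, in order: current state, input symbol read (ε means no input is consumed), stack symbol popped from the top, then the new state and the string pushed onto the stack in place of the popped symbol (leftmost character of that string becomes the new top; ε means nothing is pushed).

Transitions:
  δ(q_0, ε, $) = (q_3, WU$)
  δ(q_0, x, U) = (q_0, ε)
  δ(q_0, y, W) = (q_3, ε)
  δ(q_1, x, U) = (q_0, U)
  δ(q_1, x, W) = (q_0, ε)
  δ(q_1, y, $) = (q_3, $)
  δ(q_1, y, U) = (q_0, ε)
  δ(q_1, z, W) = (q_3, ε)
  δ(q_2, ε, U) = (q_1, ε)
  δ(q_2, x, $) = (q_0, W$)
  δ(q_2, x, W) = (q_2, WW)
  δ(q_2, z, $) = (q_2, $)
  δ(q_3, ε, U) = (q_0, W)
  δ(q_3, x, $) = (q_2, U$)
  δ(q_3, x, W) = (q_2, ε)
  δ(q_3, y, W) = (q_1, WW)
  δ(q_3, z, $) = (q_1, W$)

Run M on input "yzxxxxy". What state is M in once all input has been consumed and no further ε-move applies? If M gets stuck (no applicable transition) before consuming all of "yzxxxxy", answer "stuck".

stuck

(q_0, yzxxxxy, $)
  ε-move, top $: go to q_3, push WU$ → (q_3, yzxxxxy, WU$)
  read y, top W: go to q_1, push WW → (q_1, zxxxxy, WWU$)
  read z, top W: go to q_3, push ε → (q_3, xxxxy, WU$)
  read x, top W: go to q_2, push ε → (q_2, xxxy, U$)
  ε-move, top U: go to q_1, push ε → (q_1, xxxy, $)
No transition for (q_1, x, top $); M blocks with input xxxy remaining.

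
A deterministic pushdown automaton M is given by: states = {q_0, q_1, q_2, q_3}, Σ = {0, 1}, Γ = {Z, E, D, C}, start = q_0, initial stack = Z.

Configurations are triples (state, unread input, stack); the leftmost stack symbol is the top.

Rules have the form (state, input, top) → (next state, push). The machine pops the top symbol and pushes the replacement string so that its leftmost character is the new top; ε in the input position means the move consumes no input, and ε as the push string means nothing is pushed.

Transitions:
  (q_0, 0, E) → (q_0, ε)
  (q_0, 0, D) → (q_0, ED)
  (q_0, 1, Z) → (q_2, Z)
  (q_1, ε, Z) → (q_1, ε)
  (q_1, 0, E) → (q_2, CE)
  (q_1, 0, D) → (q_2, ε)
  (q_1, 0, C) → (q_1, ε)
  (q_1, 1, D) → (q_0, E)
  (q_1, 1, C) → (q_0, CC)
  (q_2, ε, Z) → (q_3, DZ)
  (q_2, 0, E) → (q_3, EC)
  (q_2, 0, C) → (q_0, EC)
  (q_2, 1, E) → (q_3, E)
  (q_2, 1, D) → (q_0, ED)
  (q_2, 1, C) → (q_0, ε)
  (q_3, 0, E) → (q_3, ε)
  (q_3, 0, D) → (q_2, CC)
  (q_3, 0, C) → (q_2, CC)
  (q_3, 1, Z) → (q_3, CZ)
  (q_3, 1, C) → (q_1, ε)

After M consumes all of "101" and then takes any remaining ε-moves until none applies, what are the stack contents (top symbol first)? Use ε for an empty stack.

(q_0, 101, Z)
  read 1, top Z: go to q_2, push Z → (q_2, 01, Z)
  ε-move, top Z: go to q_3, push DZ → (q_3, 01, DZ)
  read 0, top D: go to q_2, push CC → (q_2, 1, CCZ)
  read 1, top C: go to q_0, push ε → (q_0, ε, CZ)
All input consumed in state q_0 with stack CZ.

CZ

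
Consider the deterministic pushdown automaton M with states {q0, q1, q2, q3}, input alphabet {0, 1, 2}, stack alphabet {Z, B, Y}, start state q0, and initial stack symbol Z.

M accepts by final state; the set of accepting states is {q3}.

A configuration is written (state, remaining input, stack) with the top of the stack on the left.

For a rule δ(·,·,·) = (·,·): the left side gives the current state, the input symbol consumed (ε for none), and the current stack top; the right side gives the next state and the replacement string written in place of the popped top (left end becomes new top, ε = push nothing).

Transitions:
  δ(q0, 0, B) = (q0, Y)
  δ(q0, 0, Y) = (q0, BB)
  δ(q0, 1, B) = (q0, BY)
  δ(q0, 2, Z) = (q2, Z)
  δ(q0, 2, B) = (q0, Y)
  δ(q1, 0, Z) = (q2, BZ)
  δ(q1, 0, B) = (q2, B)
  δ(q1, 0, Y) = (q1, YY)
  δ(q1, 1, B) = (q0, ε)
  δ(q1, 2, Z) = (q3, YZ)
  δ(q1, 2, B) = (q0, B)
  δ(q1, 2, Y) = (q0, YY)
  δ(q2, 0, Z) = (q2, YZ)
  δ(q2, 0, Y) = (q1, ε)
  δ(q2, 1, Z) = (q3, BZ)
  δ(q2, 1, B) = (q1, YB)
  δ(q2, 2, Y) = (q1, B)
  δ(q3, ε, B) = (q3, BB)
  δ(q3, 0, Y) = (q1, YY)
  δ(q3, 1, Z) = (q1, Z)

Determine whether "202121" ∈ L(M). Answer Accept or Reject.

Accept

(q0, 202121, Z)
  read 2, top Z: go to q2, push Z → (q2, 02121, Z)
  read 0, top Z: go to q2, push YZ → (q2, 2121, YZ)
  read 2, top Y: go to q1, push B → (q1, 121, BZ)
  read 1, top B: go to q0, push ε → (q0, 21, Z)
  read 2, top Z: go to q2, push Z → (q2, 1, Z)
  read 1, top Z: go to q3, push BZ → (q3, ε, BZ)
All input consumed; state q3 ∈ F.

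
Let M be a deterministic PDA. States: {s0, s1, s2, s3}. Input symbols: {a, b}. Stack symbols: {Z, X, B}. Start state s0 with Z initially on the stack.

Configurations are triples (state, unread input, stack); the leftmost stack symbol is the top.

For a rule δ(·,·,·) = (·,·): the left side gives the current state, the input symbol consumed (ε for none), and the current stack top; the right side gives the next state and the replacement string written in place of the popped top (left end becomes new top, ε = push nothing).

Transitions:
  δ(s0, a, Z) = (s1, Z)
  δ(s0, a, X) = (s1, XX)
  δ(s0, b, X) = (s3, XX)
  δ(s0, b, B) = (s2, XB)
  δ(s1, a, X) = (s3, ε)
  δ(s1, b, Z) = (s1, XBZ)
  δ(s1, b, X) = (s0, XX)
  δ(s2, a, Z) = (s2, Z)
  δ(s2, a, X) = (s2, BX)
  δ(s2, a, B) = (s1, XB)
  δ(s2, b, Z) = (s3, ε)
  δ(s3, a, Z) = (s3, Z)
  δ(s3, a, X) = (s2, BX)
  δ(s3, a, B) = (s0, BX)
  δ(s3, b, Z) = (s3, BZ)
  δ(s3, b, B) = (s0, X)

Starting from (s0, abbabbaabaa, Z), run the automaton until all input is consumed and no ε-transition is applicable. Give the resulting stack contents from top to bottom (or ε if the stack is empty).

(s0, abbabbaabaa, Z) ⊢ (s1, bbabbaabaa, Z) ⊢ (s1, babbaabaa, XBZ) ⊢ (s0, abbaabaa, XXBZ) ⊢ (s1, bbaabaa, XXXBZ) ⊢ (s0, baabaa, XXXXBZ) ⊢ (s3, aabaa, XXXXXBZ) ⊢ (s2, abaa, BXXXXXBZ) ⊢ (s1, baa, XBXXXXXBZ) ⊢ (s0, aa, XXBXXXXXBZ) ⊢ (s1, a, XXXBXXXXXBZ) ⊢ (s3, ε, XXBXXXXXBZ)
All input consumed in state s3 with stack XXBXXXXXBZ.

XXBXXXXXBZ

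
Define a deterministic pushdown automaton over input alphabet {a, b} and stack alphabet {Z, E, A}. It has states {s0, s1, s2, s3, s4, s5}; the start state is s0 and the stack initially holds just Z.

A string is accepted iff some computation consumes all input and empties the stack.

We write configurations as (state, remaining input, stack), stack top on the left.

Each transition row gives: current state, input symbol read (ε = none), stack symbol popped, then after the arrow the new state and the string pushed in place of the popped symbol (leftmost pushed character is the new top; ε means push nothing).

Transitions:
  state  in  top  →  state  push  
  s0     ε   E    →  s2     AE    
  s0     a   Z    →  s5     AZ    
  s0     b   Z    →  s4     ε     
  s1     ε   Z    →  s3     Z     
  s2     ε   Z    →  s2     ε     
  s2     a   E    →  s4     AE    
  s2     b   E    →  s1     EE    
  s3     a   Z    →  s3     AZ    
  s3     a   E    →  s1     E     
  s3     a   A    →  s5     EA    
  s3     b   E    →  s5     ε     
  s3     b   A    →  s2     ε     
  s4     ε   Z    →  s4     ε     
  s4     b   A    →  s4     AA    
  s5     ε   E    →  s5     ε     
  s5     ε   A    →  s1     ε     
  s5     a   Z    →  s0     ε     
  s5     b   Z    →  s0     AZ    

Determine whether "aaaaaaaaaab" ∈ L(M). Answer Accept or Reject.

(s0, aaaaaaaaaab, Z) ⊢ (s5, aaaaaaaaab, AZ) ⊢ (s1, aaaaaaaaab, Z) ⊢ (s3, aaaaaaaaab, Z) ⊢ (s3, aaaaaaaab, AZ) ⊢ (s5, aaaaaaab, EAZ) ⊢ (s5, aaaaaaab, AZ) ⊢ (s1, aaaaaaab, Z) ⊢ (s3, aaaaaaab, Z) ⊢ (s3, aaaaaab, AZ) ⊢ (s5, aaaaab, EAZ) ⊢ (s5, aaaaab, AZ) ⊢ (s1, aaaaab, Z) ⊢ (s3, aaaaab, Z) ⊢ (s3, aaaab, AZ) ⊢ (s5, aaab, EAZ) ⊢ (s5, aaab, AZ) ⊢ (s1, aaab, Z) ⊢ (s3, aaab, Z) ⊢ (s3, aab, AZ) ⊢ (s5, ab, EAZ) ⊢ (s5, ab, AZ) ⊢ (s1, ab, Z) ⊢ (s3, ab, Z) ⊢ (s3, b, AZ) ⊢ (s2, ε, Z) ⊢ (s2, ε, ε)
All input consumed and the stack is empty.

Accept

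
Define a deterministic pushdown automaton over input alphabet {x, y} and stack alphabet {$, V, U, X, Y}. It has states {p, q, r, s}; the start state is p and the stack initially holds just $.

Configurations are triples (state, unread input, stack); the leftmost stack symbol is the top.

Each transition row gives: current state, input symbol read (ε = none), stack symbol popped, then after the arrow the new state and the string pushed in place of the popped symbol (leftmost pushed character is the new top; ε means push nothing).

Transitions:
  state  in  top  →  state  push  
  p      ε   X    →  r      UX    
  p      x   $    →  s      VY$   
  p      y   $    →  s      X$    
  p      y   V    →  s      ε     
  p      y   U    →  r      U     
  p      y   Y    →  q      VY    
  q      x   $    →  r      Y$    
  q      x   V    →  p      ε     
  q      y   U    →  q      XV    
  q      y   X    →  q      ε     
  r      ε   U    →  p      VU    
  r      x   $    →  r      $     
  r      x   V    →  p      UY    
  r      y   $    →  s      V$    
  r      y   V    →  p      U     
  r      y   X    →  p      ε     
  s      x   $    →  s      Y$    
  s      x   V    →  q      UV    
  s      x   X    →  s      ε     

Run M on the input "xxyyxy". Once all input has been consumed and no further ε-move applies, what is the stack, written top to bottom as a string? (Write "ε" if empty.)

Y$

(p, xxyyxy, $)
  read x, top $: go to s, push VY$ → (s, xyyxy, VY$)
  read x, top V: go to q, push UV → (q, yyxy, UVY$)
  read y, top U: go to q, push XV → (q, yxy, XVVY$)
  read y, top X: go to q, push ε → (q, xy, VVY$)
  read x, top V: go to p, push ε → (p, y, VY$)
  read y, top V: go to s, push ε → (s, ε, Y$)
All input consumed in state s with stack Y$.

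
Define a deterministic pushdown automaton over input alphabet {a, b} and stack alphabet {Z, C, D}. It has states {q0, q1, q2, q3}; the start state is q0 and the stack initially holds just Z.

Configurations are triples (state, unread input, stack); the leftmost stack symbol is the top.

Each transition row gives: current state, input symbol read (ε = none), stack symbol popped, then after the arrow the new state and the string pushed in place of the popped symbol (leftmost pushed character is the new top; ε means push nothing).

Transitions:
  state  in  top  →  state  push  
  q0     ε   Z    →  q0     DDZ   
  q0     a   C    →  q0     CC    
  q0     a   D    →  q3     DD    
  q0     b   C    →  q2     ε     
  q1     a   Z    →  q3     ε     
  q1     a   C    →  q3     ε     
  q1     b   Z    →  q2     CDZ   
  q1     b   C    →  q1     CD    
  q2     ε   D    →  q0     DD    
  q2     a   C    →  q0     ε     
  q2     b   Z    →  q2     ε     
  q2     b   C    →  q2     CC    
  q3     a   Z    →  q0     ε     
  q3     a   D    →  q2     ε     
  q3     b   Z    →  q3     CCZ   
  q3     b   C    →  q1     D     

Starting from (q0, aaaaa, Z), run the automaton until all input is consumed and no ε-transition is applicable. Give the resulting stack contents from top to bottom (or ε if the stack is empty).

(q0, aaaaa, Z)
  ε-move, top Z: go to q0, push DDZ → (q0, aaaaa, DDZ)
  read a, top D: go to q3, push DD → (q3, aaaa, DDDZ)
  read a, top D: go to q2, push ε → (q2, aaa, DDZ)
  ε-move, top D: go to q0, push DD → (q0, aaa, DDDZ)
  read a, top D: go to q3, push DD → (q3, aa, DDDDZ)
  read a, top D: go to q2, push ε → (q2, a, DDDZ)
  ε-move, top D: go to q0, push DD → (q0, a, DDDDZ)
  read a, top D: go to q3, push DD → (q3, ε, DDDDDZ)
All input consumed in state q3 with stack DDDDDZ.

DDDDDZ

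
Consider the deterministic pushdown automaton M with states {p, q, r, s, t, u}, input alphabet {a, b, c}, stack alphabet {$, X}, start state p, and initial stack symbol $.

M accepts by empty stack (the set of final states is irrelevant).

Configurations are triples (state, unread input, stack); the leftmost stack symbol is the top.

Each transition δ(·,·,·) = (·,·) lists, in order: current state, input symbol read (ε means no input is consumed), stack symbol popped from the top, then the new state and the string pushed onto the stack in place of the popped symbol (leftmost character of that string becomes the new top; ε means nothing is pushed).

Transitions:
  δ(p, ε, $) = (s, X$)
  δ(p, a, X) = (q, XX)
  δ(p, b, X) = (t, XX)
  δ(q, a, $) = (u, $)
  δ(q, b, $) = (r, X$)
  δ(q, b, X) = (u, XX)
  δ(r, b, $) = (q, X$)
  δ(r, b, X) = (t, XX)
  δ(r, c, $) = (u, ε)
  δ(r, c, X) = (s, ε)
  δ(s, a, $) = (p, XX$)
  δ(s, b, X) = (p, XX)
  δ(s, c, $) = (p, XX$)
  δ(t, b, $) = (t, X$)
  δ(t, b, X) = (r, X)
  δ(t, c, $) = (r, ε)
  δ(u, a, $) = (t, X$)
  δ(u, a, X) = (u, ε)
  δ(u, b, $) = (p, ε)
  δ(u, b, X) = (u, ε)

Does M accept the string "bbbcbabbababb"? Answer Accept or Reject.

(p, bbbcbabbababb, $)
  ε-move, top $: go to s, push X$ → (s, bbbcbabbababb, X$)
  read b, top X: go to p, push XX → (p, bbcbabbababb, XX$)
  read b, top X: go to t, push XX → (t, bcbabbababb, XXX$)
  read b, top X: go to r, push X → (r, cbabbababb, XXX$)
  read c, top X: go to s, push ε → (s, babbababb, XX$)
  read b, top X: go to p, push XX → (p, abbababb, XXX$)
  read a, top X: go to q, push XX → (q, bbababb, XXXX$)
  read b, top X: go to u, push XX → (u, bababb, XXXXX$)
  read b, top X: go to u, push ε → (u, ababb, XXXX$)
  read a, top X: go to u, push ε → (u, babb, XXX$)
  read b, top X: go to u, push ε → (u, abb, XX$)
  read a, top X: go to u, push ε → (u, bb, X$)
  read b, top X: go to u, push ε → (u, b, $)
  read b, top $: go to p, push ε → (p, ε, ε)
All input consumed and the stack is empty.

Accept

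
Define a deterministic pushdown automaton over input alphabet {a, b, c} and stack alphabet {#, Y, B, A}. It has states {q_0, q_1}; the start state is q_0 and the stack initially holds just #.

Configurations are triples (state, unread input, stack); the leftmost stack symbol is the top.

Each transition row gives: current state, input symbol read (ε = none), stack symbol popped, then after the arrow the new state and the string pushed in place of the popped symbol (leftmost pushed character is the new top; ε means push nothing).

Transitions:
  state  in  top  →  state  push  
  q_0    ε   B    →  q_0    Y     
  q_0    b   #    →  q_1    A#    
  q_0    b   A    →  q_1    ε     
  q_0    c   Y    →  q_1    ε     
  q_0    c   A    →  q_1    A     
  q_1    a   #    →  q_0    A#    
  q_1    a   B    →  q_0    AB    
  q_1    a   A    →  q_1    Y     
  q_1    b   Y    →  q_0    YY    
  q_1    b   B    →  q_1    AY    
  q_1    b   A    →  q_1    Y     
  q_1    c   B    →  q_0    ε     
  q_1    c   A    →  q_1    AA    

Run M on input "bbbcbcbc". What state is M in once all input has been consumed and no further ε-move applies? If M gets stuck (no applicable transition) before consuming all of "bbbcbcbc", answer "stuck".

q_1

(q_0, bbbcbcbc, #) ⊢ (q_1, bbcbcbc, A#) ⊢ (q_1, bcbcbc, Y#) ⊢ (q_0, cbcbc, YY#) ⊢ (q_1, bcbc, Y#) ⊢ (q_0, cbc, YY#) ⊢ (q_1, bc, Y#) ⊢ (q_0, c, YY#) ⊢ (q_1, ε, Y#)
All input consumed; M is in state q_1.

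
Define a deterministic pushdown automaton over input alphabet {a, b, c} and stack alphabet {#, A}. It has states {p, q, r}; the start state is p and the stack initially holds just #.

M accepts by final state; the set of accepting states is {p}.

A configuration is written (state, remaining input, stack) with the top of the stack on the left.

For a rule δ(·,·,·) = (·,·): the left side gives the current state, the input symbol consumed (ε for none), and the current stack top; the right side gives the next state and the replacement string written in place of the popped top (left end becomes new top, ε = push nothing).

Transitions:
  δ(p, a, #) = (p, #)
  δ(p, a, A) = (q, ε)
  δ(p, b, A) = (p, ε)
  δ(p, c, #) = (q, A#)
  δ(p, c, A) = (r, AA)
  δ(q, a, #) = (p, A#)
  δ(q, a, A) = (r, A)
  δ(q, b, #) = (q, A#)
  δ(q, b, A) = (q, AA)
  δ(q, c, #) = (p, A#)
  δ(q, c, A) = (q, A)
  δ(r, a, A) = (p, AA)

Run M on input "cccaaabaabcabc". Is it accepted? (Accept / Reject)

(p, cccaaabaabcabc, #)
  read c, top #: go to q, push A# → (q, ccaaabaabcabc, A#)
  read c, top A: go to q, push A → (q, caaabaabcabc, A#)
  read c, top A: go to q, push A → (q, aaabaabcabc, A#)
  read a, top A: go to r, push A → (r, aabaabcabc, A#)
  read a, top A: go to p, push AA → (p, abaabcabc, AA#)
  read a, top A: go to q, push ε → (q, baabcabc, A#)
  read b, top A: go to q, push AA → (q, aabcabc, AA#)
  read a, top A: go to r, push A → (r, abcabc, AA#)
  read a, top A: go to p, push AA → (p, bcabc, AAA#)
  read b, top A: go to p, push ε → (p, cabc, AA#)
  read c, top A: go to r, push AA → (r, abc, AAA#)
  read a, top A: go to p, push AA → (p, bc, AAAA#)
  read b, top A: go to p, push ε → (p, c, AAA#)
  read c, top A: go to r, push AA → (r, ε, AAAA#)
All input consumed; state r ∉ F and no further ε-move applies.

Reject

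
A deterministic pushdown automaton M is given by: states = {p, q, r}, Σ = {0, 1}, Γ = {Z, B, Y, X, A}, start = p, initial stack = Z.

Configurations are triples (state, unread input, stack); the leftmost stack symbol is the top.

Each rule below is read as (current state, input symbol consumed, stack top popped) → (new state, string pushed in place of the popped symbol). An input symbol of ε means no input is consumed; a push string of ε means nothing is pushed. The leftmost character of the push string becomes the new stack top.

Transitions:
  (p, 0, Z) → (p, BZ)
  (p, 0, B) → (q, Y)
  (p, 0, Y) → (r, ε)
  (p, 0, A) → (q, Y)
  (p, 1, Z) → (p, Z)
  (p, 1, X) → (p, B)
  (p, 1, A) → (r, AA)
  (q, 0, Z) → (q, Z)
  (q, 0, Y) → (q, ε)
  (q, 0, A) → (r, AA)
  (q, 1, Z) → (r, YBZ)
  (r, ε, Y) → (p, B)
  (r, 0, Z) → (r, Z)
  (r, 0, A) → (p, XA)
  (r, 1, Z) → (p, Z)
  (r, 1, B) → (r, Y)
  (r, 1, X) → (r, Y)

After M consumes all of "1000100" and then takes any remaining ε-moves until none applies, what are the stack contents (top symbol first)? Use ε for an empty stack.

BZ

(p, 1000100, Z)
  read 1, top Z: go to p, push Z → (p, 000100, Z)
  read 0, top Z: go to p, push BZ → (p, 00100, BZ)
  read 0, top B: go to q, push Y → (q, 0100, YZ)
  read 0, top Y: go to q, push ε → (q, 100, Z)
  read 1, top Z: go to r, push YBZ → (r, 00, YBZ)
  ε-move, top Y: go to p, push B → (p, 00, BBZ)
  read 0, top B: go to q, push Y → (q, 0, YBZ)
  read 0, top Y: go to q, push ε → (q, ε, BZ)
All input consumed in state q with stack BZ.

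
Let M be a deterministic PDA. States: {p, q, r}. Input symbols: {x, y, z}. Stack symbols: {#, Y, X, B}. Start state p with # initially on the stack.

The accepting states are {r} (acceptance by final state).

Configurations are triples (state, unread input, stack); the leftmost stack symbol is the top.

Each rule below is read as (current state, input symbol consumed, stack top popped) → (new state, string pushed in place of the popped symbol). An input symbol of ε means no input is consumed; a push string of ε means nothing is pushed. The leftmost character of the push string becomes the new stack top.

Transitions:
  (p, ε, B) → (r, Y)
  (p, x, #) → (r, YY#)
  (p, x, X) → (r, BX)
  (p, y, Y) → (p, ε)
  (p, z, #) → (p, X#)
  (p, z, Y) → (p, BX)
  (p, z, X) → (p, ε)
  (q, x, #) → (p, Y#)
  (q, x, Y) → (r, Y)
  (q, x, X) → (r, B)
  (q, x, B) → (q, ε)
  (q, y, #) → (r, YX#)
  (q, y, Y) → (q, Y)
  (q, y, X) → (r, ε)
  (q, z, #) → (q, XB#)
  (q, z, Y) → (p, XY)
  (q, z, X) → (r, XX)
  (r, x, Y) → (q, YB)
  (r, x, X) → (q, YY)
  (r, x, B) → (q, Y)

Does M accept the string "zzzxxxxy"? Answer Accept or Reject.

Reject

(p, zzzxxxxy, #) ⊢ (p, zzxxxxy, X#) ⊢ (p, zxxxxy, #) ⊢ (p, xxxxy, X#) ⊢ (r, xxxy, BX#) ⊢ (q, xxy, YX#) ⊢ (r, xy, YX#) ⊢ (q, y, YBX#) ⊢ (q, ε, YBX#)
All input consumed; state q ∉ F and no further ε-move applies.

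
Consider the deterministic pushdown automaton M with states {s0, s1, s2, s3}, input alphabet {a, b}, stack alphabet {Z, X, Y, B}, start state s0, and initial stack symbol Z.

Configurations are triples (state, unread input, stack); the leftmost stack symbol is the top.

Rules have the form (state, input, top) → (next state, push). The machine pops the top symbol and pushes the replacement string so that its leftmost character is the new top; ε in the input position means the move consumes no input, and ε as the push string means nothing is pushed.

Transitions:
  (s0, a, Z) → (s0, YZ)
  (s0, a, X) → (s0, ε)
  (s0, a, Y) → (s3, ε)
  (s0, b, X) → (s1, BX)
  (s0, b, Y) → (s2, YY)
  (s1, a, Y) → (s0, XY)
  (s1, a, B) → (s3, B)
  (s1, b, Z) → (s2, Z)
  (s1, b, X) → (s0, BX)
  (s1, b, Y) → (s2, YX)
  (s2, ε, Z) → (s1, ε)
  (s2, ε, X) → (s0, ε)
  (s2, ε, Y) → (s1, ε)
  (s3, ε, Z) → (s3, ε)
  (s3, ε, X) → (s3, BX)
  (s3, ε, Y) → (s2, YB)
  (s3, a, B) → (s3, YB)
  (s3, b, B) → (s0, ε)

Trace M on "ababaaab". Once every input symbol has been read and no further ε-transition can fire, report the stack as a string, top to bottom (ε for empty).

(s0, ababaaab, Z) ⊢ (s0, babaaab, YZ) ⊢ (s2, abaaab, YYZ) ⊢ (s1, abaaab, YZ) ⊢ (s0, baaab, XYZ) ⊢ (s1, aaab, BXYZ) ⊢ (s3, aab, BXYZ) ⊢ (s3, ab, YBXYZ) ⊢ (s2, ab, YBBXYZ) ⊢ (s1, ab, BBXYZ) ⊢ (s3, b, BBXYZ) ⊢ (s0, ε, BXYZ)
All input consumed in state s0 with stack BXYZ.

BXYZ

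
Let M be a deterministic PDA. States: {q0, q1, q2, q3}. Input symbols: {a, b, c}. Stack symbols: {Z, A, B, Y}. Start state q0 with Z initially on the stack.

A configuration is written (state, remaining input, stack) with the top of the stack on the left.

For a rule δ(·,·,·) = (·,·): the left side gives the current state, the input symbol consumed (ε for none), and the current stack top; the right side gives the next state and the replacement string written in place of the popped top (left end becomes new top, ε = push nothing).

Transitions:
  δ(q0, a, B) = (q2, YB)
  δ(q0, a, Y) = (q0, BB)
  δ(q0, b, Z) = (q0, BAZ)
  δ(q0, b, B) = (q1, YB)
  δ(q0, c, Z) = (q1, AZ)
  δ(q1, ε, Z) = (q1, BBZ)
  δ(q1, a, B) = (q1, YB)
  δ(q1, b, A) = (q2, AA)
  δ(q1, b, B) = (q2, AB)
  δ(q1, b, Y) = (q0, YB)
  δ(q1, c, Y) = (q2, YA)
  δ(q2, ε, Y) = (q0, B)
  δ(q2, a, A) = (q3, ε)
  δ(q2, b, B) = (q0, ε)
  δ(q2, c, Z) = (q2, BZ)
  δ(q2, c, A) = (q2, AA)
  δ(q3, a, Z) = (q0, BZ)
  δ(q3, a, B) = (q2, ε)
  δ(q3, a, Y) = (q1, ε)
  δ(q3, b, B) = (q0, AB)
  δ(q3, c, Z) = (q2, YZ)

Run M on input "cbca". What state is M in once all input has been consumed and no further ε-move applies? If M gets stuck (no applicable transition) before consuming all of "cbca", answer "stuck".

(q0, cbca, Z) ⊢ (q1, bca, AZ) ⊢ (q2, ca, AAZ) ⊢ (q2, a, AAAZ) ⊢ (q3, ε, AAZ)
All input consumed; M is in state q3.

q3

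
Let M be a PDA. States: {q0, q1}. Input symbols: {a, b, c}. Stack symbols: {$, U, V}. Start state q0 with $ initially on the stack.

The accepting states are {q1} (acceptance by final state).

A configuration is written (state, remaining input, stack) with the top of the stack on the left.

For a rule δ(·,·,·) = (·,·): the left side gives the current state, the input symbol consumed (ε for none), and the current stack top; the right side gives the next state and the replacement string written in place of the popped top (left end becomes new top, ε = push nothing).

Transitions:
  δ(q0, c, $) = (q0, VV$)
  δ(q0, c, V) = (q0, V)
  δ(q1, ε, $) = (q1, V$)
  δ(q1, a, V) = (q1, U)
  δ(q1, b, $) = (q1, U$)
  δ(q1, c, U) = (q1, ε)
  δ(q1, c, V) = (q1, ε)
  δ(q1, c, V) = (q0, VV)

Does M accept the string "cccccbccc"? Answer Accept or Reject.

Reject

No computation consumes all input and reaches a final state.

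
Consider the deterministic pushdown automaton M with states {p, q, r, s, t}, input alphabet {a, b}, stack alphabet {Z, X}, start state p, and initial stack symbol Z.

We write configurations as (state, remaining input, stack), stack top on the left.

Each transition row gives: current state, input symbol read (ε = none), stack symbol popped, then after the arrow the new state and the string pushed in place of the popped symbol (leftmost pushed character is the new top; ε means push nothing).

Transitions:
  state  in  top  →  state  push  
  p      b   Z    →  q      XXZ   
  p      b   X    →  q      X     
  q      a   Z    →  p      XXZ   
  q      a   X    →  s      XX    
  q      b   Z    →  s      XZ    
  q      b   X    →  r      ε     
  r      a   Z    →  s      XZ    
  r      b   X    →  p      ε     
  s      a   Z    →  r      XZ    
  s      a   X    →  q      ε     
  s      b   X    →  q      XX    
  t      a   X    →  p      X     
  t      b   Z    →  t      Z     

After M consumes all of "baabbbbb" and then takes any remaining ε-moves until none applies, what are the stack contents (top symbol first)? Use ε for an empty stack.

Z

(p, baabbbbb, Z) ⊢ (q, aabbbbb, XXZ) ⊢ (s, abbbbb, XXXZ) ⊢ (q, bbbbb, XXZ) ⊢ (r, bbbb, XZ) ⊢ (p, bbb, Z) ⊢ (q, bb, XXZ) ⊢ (r, b, XZ) ⊢ (p, ε, Z)
All input consumed in state p with stack Z.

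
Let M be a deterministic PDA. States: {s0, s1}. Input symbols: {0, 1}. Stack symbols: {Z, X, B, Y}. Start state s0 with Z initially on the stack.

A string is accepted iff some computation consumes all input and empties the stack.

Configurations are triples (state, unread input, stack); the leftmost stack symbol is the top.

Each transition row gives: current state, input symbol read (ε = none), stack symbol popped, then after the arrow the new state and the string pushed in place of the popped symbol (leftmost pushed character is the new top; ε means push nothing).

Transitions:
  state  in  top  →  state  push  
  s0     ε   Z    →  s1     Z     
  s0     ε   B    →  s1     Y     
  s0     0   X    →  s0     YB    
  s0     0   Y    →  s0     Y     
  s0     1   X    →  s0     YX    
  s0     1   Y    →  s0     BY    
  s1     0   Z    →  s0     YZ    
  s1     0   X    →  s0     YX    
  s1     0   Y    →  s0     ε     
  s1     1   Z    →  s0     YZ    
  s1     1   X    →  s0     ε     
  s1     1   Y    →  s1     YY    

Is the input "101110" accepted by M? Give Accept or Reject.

Reject

(s0, 101110, Z)
  ε-move, top Z: go to s1, push Z → (s1, 101110, Z)
  read 1, top Z: go to s0, push YZ → (s0, 01110, YZ)
  read 0, top Y: go to s0, push Y → (s0, 1110, YZ)
  read 1, top Y: go to s0, push BY → (s0, 110, BYZ)
  ε-move, top B: go to s1, push Y → (s1, 110, YYZ)
  read 1, top Y: go to s1, push YY → (s1, 10, YYYZ)
  read 1, top Y: go to s1, push YY → (s1, 0, YYYYZ)
  read 0, top Y: go to s0, push ε → (s0, ε, YYYZ)
All input consumed; stack is YYYZ, not empty, and no further ε-move applies.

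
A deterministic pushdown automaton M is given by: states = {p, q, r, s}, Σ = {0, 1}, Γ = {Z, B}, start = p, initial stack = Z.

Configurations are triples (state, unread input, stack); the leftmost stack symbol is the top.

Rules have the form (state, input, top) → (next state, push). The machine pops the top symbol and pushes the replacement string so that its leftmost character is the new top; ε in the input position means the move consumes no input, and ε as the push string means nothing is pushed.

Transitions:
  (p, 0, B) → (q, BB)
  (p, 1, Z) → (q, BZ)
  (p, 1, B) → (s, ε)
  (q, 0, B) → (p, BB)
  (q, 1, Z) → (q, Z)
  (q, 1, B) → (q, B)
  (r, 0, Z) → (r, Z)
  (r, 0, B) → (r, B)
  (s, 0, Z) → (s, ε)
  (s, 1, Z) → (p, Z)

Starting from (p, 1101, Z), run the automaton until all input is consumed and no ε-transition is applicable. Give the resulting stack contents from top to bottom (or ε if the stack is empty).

(p, 1101, Z) ⊢ (q, 101, BZ) ⊢ (q, 01, BZ) ⊢ (p, 1, BBZ) ⊢ (s, ε, BZ)
All input consumed in state s with stack BZ.

BZ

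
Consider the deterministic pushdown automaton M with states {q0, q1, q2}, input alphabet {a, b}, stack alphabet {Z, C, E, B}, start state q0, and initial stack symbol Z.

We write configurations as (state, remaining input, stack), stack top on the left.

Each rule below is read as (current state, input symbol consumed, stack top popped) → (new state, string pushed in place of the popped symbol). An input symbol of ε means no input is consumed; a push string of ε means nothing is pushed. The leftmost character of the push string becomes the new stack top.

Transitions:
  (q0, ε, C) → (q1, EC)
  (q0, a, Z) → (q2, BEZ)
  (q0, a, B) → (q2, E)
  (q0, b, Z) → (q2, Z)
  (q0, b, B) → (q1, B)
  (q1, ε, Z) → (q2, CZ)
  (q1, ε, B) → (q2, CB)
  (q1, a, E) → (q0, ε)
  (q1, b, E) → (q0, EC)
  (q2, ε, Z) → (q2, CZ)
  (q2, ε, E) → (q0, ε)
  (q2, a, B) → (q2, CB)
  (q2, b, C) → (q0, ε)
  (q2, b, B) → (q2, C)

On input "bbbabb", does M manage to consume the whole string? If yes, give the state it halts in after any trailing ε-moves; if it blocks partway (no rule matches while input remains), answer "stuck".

stuck

(q0, bbbabb, Z)
  read b, top Z: go to q2, push Z → (q2, bbabb, Z)
  ε-move, top Z: go to q2, push CZ → (q2, bbabb, CZ)
  read b, top C: go to q0, push ε → (q0, babb, Z)
  read b, top Z: go to q2, push Z → (q2, abb, Z)
  ε-move, top Z: go to q2, push CZ → (q2, abb, CZ)
No transition for (q2, a, top C); M blocks with input abb remaining.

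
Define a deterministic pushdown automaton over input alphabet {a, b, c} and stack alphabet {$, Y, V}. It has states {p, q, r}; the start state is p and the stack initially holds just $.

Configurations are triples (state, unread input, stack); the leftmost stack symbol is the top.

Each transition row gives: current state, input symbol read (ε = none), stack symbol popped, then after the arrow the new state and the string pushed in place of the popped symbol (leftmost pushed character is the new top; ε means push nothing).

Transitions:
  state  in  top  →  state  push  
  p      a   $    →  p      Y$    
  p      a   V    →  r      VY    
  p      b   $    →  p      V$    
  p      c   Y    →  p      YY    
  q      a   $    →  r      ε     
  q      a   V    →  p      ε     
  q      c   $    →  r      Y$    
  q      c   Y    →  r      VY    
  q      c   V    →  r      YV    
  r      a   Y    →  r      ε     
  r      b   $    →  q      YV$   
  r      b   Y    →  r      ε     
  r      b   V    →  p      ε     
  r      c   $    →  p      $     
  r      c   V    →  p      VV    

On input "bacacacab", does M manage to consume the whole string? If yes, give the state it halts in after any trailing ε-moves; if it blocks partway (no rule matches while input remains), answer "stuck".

p

(p, bacacacab, $)
  read b, top $: go to p, push V$ → (p, acacacab, V$)
  read a, top V: go to r, push VY → (r, cacacab, VY$)
  read c, top V: go to p, push VV → (p, acacab, VVY$)
  read a, top V: go to r, push VY → (r, cacab, VYVY$)
  read c, top V: go to p, push VV → (p, acab, VVYVY$)
  read a, top V: go to r, push VY → (r, cab, VYVYVY$)
  read c, top V: go to p, push VV → (p, ab, VVYVYVY$)
  read a, top V: go to r, push VY → (r, b, VYVYVYVY$)
  read b, top V: go to p, push ε → (p, ε, YVYVYVY$)
All input consumed; M is in state p.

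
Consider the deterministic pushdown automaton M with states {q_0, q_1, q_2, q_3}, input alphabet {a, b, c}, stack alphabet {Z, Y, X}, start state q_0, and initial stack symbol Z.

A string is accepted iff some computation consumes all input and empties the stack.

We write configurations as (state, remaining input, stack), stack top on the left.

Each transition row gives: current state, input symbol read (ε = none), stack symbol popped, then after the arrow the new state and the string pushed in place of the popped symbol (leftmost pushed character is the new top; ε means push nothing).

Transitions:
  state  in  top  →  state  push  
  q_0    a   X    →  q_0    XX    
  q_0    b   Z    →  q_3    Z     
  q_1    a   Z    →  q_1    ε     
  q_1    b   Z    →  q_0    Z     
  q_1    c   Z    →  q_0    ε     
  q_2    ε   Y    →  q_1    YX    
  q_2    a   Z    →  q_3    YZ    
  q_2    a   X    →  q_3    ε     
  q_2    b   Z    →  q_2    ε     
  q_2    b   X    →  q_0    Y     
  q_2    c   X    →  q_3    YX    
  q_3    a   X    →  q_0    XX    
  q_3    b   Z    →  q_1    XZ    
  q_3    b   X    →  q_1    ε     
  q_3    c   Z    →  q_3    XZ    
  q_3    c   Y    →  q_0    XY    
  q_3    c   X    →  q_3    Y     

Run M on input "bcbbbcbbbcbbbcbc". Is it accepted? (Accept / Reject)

Accept

(q_0, bcbbbcbbbcbbbcbc, Z) ⊢ (q_3, cbbbcbbbcbbbcbc, Z) ⊢ (q_3, bbbcbbbcbbbcbc, XZ) ⊢ (q_1, bbcbbbcbbbcbc, Z) ⊢ (q_0, bcbbbcbbbcbc, Z) ⊢ (q_3, cbbbcbbbcbc, Z) ⊢ (q_3, bbbcbbbcbc, XZ) ⊢ (q_1, bbcbbbcbc, Z) ⊢ (q_0, bcbbbcbc, Z) ⊢ (q_3, cbbbcbc, Z) ⊢ (q_3, bbbcbc, XZ) ⊢ (q_1, bbcbc, Z) ⊢ (q_0, bcbc, Z) ⊢ (q_3, cbc, Z) ⊢ (q_3, bc, XZ) ⊢ (q_1, c, Z) ⊢ (q_0, ε, ε)
All input consumed and the stack is empty.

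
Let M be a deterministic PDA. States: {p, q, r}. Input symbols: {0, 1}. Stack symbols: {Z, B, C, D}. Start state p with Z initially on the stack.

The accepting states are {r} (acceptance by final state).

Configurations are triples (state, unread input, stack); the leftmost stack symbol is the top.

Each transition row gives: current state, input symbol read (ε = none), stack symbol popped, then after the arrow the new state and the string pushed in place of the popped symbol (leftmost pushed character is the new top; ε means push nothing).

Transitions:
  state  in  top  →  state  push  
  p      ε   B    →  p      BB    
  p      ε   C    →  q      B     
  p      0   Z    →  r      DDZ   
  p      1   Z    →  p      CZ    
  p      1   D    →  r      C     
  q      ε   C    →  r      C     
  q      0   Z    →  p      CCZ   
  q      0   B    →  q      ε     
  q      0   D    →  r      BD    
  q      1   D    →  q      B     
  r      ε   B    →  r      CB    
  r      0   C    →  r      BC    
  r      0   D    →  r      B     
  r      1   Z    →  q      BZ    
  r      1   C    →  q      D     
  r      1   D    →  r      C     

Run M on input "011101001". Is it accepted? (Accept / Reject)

(p, 011101001, Z) ⊢ (r, 11101001, DDZ) ⊢ (r, 1101001, CDZ) ⊢ (q, 101001, DDZ) ⊢ (q, 01001, BDZ) ⊢ (q, 1001, DZ) ⊢ (q, 001, BZ) ⊢ (q, 01, Z) ⊢ (p, 1, CCZ) ⊢ (q, 1, BCZ)
No transition applies at (q, 1, BCZ); input not fully consumed.

Reject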